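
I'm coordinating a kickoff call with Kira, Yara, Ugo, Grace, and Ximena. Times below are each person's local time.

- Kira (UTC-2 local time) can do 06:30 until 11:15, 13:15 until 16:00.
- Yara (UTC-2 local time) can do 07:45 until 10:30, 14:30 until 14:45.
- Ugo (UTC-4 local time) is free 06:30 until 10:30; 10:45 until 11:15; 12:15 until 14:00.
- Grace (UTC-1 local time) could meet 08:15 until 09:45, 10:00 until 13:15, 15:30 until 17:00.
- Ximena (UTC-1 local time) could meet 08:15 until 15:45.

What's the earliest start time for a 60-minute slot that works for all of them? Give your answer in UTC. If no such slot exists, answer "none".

Kira in UTC: 08:30-13:15, 15:15-18:00 (add 2h to convert from UTC-2).
Yara in UTC: 09:45-12:30, 16:30-16:45 (add 2h to convert from UTC-2).
Ugo in UTC: 10:30-14:30, 14:45-15:15, 16:15-18:00 (add 4h to convert from UTC-4).
Grace in UTC: 09:15-10:45, 11:00-14:15, 16:30-18:00 (add 1h to convert from UTC-1).
Ximena in UTC: 09:15-16:45 (add 1h to convert from UTC-1).
Kira ∩ Yara: 09:45-12:30, 16:30-16:45.
Kira ∩ Yara ∩ Ugo: 10:30-12:30, 16:30-16:45.
Kira ∩ Yara ∩ Ugo ∩ Grace: 10:30-10:45, 11:00-12:30, 16:30-16:45.
Kira ∩ Yara ∩ Ugo ∩ Grace ∩ Ximena: 10:30-10:45, 11:00-12:30, 16:30-16:45.
So the common availability across everyone is 10:30-10:45, 11:00-12:30, 16:30-16:45.
The first common window of at least 60 minutes is 11:00-12:30, so the earliest start is 11:00.

11:00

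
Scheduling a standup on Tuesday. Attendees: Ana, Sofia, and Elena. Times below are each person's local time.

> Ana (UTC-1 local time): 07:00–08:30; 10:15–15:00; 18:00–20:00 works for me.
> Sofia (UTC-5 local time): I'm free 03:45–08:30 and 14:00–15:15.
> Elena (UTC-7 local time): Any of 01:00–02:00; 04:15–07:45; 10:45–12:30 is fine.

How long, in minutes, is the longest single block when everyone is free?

Ana in UTC: 08:00-09:30, 11:15-16:00, 19:00-21:00 (add 1h to convert from UTC-1).
Sofia in UTC: 08:45-13:30, 19:00-20:15 (add 5h to convert from UTC-5).
Elena in UTC: 08:00-09:00, 11:15-14:45, 17:45-19:30 (add 7h to convert from UTC-7).
Ana ∩ Sofia: 08:45-09:30, 11:15-13:30, 19:00-20:15.
Ana ∩ Sofia ∩ Elena: 08:45-09:00, 11:15-13:30, 19:00-19:30.
The longest is 11:15-13:30 at 135 minutes.

135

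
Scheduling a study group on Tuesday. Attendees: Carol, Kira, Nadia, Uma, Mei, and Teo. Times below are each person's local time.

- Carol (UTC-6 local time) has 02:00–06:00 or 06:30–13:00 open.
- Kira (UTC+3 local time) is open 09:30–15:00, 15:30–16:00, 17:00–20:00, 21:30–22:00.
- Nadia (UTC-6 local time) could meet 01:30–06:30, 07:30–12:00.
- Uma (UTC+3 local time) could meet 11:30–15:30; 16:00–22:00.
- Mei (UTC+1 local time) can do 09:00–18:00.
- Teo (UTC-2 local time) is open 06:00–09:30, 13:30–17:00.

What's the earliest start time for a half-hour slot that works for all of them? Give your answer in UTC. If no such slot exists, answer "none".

08:30

Carol in UTC: 08:00-12:00, 12:30-19:00 (add 6h to convert from UTC-6).
Kira in UTC: 06:30-12:00, 12:30-13:00, 14:00-17:00, 18:30-19:00 (subtract 3h to convert from UTC+3).
Nadia in UTC: 07:30-12:30, 13:30-18:00 (add 6h to convert from UTC-6).
Uma in UTC: 08:30-12:30, 13:00-19:00 (subtract 3h to convert from UTC+3).
Mei in UTC: 08:00-17:00 (subtract 1h to convert from UTC+1).
Teo in UTC: 08:00-11:30, 15:30-19:00 (add 2h to convert from UTC-2).
Carol ∩ Kira: 08:00-12:00, 12:30-13:00, 14:00-17:00, 18:30-19:00.
Carol ∩ Kira ∩ Nadia: 08:00-12:00, 14:00-17:00.
Carol ∩ Kira ∩ Nadia ∩ Uma: 08:30-12:00, 14:00-17:00.
Carol ∩ Kira ∩ Nadia ∩ Uma ∩ Mei: 08:30-12:00, 14:00-17:00.
Carol ∩ Kira ∩ Nadia ∩ Uma ∩ Mei ∩ Teo: 08:30-11:30, 15:30-17:00.
The first common window of at least 30 minutes is 08:30-11:30, so the earliest start is 08:30.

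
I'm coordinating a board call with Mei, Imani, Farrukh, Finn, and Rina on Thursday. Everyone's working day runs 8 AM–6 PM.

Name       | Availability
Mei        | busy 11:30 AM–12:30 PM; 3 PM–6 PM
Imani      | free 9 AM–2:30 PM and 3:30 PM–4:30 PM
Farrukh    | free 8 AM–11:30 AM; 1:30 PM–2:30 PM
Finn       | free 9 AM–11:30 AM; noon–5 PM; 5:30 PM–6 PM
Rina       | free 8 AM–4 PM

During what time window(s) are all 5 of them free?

Mei free: 08:00-11:30, 12:30-15:00 (invert busy blocks within the working day).
Imani free: 09:00-14:30, 15:30-16:30.
Farrukh free: 08:00-11:30, 13:30-14:30.
Finn free: 09:00-11:30, 12:00-17:00, 17:30-18:00.
Rina free: 08:00-16:00.
Mei ∩ Imani: 09:00-11:30, 12:30-14:30.
Mei ∩ Imani ∩ Farrukh: 09:00-11:30, 13:30-14:30.
Mei ∩ Imani ∩ Farrukh ∩ Finn: 09:00-11:30, 13:30-14:30.
Mei ∩ Imani ∩ Farrukh ∩ Finn ∩ Rina: 09:00-11:30, 13:30-14:30.

09:00-11:30, 13:30-14:30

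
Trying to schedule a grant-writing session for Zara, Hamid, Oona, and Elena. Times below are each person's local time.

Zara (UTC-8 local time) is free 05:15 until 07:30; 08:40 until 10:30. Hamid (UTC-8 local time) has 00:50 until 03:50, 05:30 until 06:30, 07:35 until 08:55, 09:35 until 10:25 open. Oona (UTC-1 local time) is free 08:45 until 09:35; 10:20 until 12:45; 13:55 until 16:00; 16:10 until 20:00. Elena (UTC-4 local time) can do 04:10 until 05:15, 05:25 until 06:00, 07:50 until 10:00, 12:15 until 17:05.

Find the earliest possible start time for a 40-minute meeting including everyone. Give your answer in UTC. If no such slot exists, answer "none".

17:35

Zara in UTC: 13:15-15:30, 16:40-18:30 (add 8h to convert from UTC-8).
Hamid in UTC: 08:50-11:50, 13:30-14:30, 15:35-16:55, 17:35-18:25 (add 8h to convert from UTC-8).
Oona in UTC: 09:45-10:35, 11:20-13:45, 14:55-17:00, 17:10-21:00 (add 1h to convert from UTC-1).
Elena in UTC: 08:10-09:15, 09:25-10:00, 11:50-14:00, 16:15-21:05 (add 4h to convert from UTC-4).
Zara ∩ Hamid: 13:30-14:30, 16:40-16:55, 17:35-18:25.
Zara ∩ Hamid ∩ Oona: 13:30-13:45, 16:40-16:55, 17:35-18:25.
Zara ∩ Hamid ∩ Oona ∩ Elena: 13:30-13:45, 16:40-16:55, 17:35-18:25.
The first common window of at least 40 minutes is 17:35-18:25, so the earliest start is 17:35.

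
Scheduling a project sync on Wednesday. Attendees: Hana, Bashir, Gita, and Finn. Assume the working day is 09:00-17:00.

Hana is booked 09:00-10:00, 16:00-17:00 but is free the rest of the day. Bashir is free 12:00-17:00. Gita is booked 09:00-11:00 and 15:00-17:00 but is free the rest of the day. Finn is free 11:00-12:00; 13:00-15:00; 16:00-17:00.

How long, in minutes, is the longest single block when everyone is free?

120

Hana free: 10:00-16:00 (invert busy blocks within the working day).
Bashir free: 12:00-17:00.
Gita free: 11:00-15:00 (invert busy blocks within the working day).
Finn free: 11:00-12:00, 13:00-15:00, 16:00-17:00.
Hana ∩ Bashir: 12:00-16:00.
Hana ∩ Bashir ∩ Gita: 12:00-15:00.
Hana ∩ Bashir ∩ Gita ∩ Finn: 13:00-15:00.
So the common availability across everyone is 13:00-15:00.
The longest is 13:00-15:00 at 120 minutes.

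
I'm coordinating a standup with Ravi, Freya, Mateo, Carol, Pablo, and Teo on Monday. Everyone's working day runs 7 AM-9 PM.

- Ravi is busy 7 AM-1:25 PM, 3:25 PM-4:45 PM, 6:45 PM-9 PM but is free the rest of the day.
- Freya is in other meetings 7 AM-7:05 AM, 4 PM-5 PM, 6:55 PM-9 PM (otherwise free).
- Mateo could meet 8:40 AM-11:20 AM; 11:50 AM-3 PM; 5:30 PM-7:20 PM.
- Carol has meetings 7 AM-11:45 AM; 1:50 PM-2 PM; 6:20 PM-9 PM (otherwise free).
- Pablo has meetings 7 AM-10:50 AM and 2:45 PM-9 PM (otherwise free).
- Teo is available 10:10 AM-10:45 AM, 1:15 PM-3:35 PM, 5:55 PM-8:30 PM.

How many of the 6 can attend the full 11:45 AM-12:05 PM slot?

3

Ravi free: 13:25-15:25, 16:45-18:45 (invert busy blocks within the working day).
Freya free: 07:05-16:00, 17:00-18:55 (invert busy blocks within the working day).
Mateo free: 08:40-11:20, 11:50-15:00, 17:30-19:20.
Carol free: 11:45-13:50, 14:00-18:20 (invert busy blocks within the working day).
Pablo free: 10:50-14:45 (invert busy blocks within the working day).
Teo free: 10:10-10:45, 13:15-15:35, 17:55-20:30.
Freya, Carol, and Pablo can make the full 11:45-12:05 slot — that's 3.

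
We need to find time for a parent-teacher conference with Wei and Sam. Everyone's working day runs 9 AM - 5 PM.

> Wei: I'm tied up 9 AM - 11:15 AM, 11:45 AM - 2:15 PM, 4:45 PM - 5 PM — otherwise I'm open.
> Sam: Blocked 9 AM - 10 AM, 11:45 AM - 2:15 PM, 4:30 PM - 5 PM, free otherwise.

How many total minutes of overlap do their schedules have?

Wei free: 11:15-11:45, 14:15-16:45 (invert busy blocks within the working day).
Sam free: 10:00-11:45, 14:15-16:30 (invert busy blocks within the working day).
Wei ∩ Sam: 11:15-11:45, 14:15-16:30.
Those are the intersection windows.
Summing the common windows: 30 + 135 = 165 minutes.

165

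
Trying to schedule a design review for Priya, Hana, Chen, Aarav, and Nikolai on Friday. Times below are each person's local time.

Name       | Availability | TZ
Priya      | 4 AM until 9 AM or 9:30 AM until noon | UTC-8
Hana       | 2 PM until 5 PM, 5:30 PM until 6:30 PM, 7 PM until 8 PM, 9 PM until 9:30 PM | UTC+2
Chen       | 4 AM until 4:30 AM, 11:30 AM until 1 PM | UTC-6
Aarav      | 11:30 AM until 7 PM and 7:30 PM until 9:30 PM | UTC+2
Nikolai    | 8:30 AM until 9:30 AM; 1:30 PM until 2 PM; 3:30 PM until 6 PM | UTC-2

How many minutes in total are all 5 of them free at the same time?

Priya in UTC: 12:00-17:00, 17:30-20:00 (add 8h to convert from UTC-8).
Hana in UTC: 12:00-15:00, 15:30-16:30, 17:00-18:00, 19:00-19:30 (subtract 2h to convert from UTC+2).
Chen in UTC: 10:00-10:30, 17:30-19:00 (add 6h to convert from UTC-6).
Aarav in UTC: 09:30-17:00, 17:30-19:30 (subtract 2h to convert from UTC+2).
Nikolai in UTC: 10:30-11:30, 15:30-16:00, 17:30-20:00 (add 2h to convert from UTC-2).
Priya ∩ Hana: 12:00-15:00, 15:30-16:30, 17:30-18:00, 19:00-19:30.
Priya ∩ Hana ∩ Chen: 17:30-18:00.
Priya ∩ Hana ∩ Chen ∩ Aarav: 17:30-18:00.
Priya ∩ Hana ∩ Chen ∩ Aarav ∩ Nikolai: 17:30-18:00.
That's a single block of 30 minutes.

30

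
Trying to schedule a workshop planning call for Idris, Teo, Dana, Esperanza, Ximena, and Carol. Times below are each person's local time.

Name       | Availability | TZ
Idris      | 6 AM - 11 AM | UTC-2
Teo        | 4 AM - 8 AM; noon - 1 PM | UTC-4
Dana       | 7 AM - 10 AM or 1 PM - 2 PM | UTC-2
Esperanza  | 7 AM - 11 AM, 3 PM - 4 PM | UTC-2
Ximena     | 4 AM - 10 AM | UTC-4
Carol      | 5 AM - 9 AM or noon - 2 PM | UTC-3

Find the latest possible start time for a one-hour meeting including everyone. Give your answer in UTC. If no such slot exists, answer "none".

11:00

Idris in UTC: 08:00-13:00 (add 2h to convert from UTC-2).
Teo in UTC: 08:00-12:00, 16:00-17:00 (add 4h to convert from UTC-4).
Dana in UTC: 09:00-12:00, 15:00-16:00 (add 2h to convert from UTC-2).
Esperanza in UTC: 09:00-13:00, 17:00-18:00 (add 2h to convert from UTC-2).
Ximena in UTC: 08:00-14:00 (add 4h to convert from UTC-4).
Carol in UTC: 08:00-12:00, 15:00-17:00 (add 3h to convert from UTC-3).
Idris ∩ Teo: 08:00-12:00.
Idris ∩ Teo ∩ Dana: 09:00-12:00.
Idris ∩ Teo ∩ Dana ∩ Esperanza: 09:00-12:00.
Idris ∩ Teo ∩ Dana ∩ Esperanza ∩ Ximena: 09:00-12:00.
Idris ∩ Teo ∩ Dana ∩ Esperanza ∩ Ximena ∩ Carol: 09:00-12:00.
Those are the intersection windows.
The last common window of at least 60 minutes is 09:00-12:00; a 60-minute meeting can start as late as 11:00 and still end by 12:00.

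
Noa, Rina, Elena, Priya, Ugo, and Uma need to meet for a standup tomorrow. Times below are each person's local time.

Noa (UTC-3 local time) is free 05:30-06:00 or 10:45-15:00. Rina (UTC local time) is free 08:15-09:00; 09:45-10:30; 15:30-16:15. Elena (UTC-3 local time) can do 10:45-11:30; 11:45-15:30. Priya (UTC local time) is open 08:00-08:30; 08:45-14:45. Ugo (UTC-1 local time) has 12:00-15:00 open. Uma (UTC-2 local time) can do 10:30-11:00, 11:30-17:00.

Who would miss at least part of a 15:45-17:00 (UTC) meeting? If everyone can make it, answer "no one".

Noa in UTC: 08:30-09:00, 13:45-18:00 (add 3h to convert from UTC-3).
Rina in UTC: 08:15-09:00, 09:45-10:30, 15:30-16:15.
Elena in UTC: 13:45-14:30, 14:45-18:30 (add 3h to convert from UTC-3).
Priya in UTC: 08:00-08:30, 08:45-14:45.
Ugo in UTC: 13:00-16:00 (add 1h to convert from UTC-1).
Uma in UTC: 12:30-13:00, 13:30-19:00 (add 2h to convert from UTC-2).
Noa: free for 15:45-17:00. Rina: not fully free for 15:45-17:00. Elena: free for 15:45-17:00. Priya: not fully free for 15:45-17:00. Ugo: not fully free for 15:45-17:00. Uma: free for 15:45-17:00.

Priya, Rina, Ugo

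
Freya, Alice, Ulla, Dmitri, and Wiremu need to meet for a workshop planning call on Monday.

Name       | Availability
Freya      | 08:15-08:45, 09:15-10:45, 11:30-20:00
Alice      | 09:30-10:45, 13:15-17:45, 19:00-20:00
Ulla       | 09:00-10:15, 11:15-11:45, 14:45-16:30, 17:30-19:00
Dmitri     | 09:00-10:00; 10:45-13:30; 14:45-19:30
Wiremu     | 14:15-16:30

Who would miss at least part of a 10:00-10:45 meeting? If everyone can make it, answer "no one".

Dmitri, Ulla, Wiremu

Freya: free for 10:00-10:45. Alice: free for 10:00-10:45. Ulla: not fully free for 10:00-10:45. Dmitri: not fully free for 10:00-10:45. Wiremu: not fully free for 10:00-10:45.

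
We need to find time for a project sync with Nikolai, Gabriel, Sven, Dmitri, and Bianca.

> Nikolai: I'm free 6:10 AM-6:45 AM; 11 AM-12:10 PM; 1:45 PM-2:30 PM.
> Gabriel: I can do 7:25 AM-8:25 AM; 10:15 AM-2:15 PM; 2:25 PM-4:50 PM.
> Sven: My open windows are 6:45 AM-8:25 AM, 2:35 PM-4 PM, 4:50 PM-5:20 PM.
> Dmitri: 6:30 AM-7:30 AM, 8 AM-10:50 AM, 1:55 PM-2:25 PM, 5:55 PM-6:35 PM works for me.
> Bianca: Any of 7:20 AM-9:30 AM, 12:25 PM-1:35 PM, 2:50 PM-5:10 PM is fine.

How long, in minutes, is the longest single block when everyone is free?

0

Nikolai ∩ Gabriel: 11:00-12:10, 13:45-14:15, 14:25-14:30.
Nikolai ∩ Gabriel ∩ Sven: ∅.
Nikolai ∩ Gabriel ∩ Sven ∩ Dmitri: ∅.
Nikolai ∩ Gabriel ∩ Sven ∩ Dmitri ∩ Bianca: ∅.
There is no time when everyone is free.
No common window exists, so the longest block is 0 minutes.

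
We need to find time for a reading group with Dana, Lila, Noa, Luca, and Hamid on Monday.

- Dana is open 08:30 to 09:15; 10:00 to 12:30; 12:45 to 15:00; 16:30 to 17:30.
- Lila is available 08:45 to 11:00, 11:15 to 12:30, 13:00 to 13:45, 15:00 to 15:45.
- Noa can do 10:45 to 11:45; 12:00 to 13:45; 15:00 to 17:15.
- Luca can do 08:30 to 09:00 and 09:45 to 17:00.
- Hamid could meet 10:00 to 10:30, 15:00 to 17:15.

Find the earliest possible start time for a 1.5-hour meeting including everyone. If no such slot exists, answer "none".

none

Dana ∩ Lila: 08:45-09:15, 10:00-11:00, 11:15-12:30, 13:00-13:45.
Dana ∩ Lila ∩ Noa: 10:45-11:00, 11:15-11:45, 12:00-12:30, 13:00-13:45.
Dana ∩ Lila ∩ Noa ∩ Luca: 10:45-11:00, 11:15-11:45, 12:00-12:30, 13:00-13:45.
Dana ∩ Lila ∩ Noa ∩ Luca ∩ Hamid: ∅.
There is no time when everyone is free.
No common window is at least 90 minutes long.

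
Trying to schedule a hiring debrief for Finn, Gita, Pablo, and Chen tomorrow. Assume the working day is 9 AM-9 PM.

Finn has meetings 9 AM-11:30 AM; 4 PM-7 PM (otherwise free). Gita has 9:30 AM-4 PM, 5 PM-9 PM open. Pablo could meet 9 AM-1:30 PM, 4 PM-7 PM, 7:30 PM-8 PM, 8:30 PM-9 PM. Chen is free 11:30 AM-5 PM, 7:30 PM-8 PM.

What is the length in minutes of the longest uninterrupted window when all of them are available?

120

Finn free: 11:30-16:00, 19:00-21:00 (invert busy blocks within the working day).
Gita free: 09:30-16:00, 17:00-21:00.
Pablo free: 09:00-13:30, 16:00-19:00, 19:30-20:00, 20:30-21:00.
Chen free: 11:30-17:00, 19:30-20:00.
Finn ∩ Gita: 11:30-16:00, 19:00-21:00.
Finn ∩ Gita ∩ Pablo: 11:30-13:30, 19:30-20:00, 20:30-21:00.
Finn ∩ Gita ∩ Pablo ∩ Chen: 11:30-13:30, 19:30-20:00.
The longest is 11:30-13:30 at 120 minutes.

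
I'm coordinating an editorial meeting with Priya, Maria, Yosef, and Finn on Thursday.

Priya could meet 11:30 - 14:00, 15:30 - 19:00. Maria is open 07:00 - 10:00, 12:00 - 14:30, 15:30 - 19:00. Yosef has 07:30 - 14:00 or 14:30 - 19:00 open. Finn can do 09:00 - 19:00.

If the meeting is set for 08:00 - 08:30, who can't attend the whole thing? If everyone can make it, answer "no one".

Priya: not fully free for 08:00-08:30. Maria: free for 08:00-08:30. Yosef: free for 08:00-08:30. Finn: not fully free for 08:00-08:30.

Finn, Priya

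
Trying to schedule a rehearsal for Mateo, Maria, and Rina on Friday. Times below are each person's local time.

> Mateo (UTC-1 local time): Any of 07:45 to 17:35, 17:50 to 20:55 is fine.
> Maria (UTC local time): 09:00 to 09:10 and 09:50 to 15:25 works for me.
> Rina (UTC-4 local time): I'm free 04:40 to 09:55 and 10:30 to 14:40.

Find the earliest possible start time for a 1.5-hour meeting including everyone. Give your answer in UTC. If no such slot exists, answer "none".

Mateo in UTC: 08:45-18:35, 18:50-21:55 (add 1h to convert from UTC-1).
Maria in UTC: 09:00-09:10, 09:50-15:25.
Rina in UTC: 08:40-13:55, 14:30-18:40 (add 4h to convert from UTC-4).
Mateo ∩ Maria: 09:00-09:10, 09:50-15:25.
Mateo ∩ Maria ∩ Rina: 09:00-09:10, 09:50-13:55, 14:30-15:25.
The first common window of at least 90 minutes is 09:50-13:55, so the earliest start is 09:50.

09:50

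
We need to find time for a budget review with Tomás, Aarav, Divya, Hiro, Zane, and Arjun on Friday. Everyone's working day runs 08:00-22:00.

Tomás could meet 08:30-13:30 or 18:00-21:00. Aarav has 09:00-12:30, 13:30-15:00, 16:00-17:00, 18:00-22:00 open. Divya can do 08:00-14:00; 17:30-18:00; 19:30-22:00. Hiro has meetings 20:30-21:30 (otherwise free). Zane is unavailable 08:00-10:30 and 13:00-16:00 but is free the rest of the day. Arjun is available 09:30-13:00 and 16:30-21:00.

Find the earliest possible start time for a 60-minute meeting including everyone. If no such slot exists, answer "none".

10:30

Tomás free: 08:30-13:30, 18:00-21:00.
Aarav free: 09:00-12:30, 13:30-15:00, 16:00-17:00, 18:00-22:00.
Divya free: 08:00-14:00, 17:30-18:00, 19:30-22:00.
Hiro free: 08:00-20:30, 21:30-22:00 (invert busy blocks within the working day).
Zane free: 10:30-13:00, 16:00-22:00 (invert busy blocks within the working day).
Arjun free: 09:30-13:00, 16:30-21:00.
Tomás ∩ Aarav: 09:00-12:30, 18:00-21:00.
Tomás ∩ Aarav ∩ Divya: 09:00-12:30, 19:30-21:00.
Tomás ∩ Aarav ∩ Divya ∩ Hiro: 09:00-12:30, 19:30-20:30.
Tomás ∩ Aarav ∩ Divya ∩ Hiro ∩ Zane: 10:30-12:30, 19:30-20:30.
Tomás ∩ Aarav ∩ Divya ∩ Hiro ∩ Zane ∩ Arjun: 10:30-12:30, 19:30-20:30.
The first common window of at least 60 minutes is 10:30-12:30, so the earliest start is 10:30.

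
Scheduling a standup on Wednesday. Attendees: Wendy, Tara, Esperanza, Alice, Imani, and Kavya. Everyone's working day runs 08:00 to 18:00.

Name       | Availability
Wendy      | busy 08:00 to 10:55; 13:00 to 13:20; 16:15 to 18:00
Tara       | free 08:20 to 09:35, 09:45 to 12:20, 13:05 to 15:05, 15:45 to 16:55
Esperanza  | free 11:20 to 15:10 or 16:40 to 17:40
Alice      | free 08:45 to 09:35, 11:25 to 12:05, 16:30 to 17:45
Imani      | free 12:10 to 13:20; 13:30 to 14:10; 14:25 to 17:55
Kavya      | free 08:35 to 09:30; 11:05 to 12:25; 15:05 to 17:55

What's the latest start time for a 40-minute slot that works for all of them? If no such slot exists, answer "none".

none

Wendy free: 10:55-13:00, 13:20-16:15 (invert busy blocks within the working day).
Tara free: 08:20-09:35, 09:45-12:20, 13:05-15:05, 15:45-16:55.
Esperanza free: 11:20-15:10, 16:40-17:40.
Alice free: 08:45-09:35, 11:25-12:05, 16:30-17:45.
Imani free: 12:10-13:20, 13:30-14:10, 14:25-17:55.
Kavya free: 08:35-09:30, 11:05-12:25, 15:05-17:55.
Wendy ∩ Tara: 10:55-12:20, 13:20-15:05, 15:45-16:15.
Wendy ∩ Tara ∩ Esperanza: 11:20-12:20, 13:20-15:05.
Wendy ∩ Tara ∩ Esperanza ∩ Alice: 11:25-12:05.
Wendy ∩ Tara ∩ Esperanza ∩ Alice ∩ Imani: ∅.
Wendy ∩ Tara ∩ Esperanza ∩ Alice ∩ Imani ∩ Kavya: ∅.
There is no time when everyone is free.
No common window is at least 40 minutes long.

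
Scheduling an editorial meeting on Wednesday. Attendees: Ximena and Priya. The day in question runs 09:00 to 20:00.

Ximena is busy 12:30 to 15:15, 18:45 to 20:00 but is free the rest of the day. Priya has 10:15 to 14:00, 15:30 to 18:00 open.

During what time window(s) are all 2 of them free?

Ximena free: 09:00-12:30, 15:15-18:45 (invert busy blocks within the working day).
Priya free: 10:15-14:00, 15:30-18:00.
Ximena ∩ Priya: 10:15-12:30, 15:30-18:00.
Those are the intersection windows.

10:15-12:30, 15:30-18:00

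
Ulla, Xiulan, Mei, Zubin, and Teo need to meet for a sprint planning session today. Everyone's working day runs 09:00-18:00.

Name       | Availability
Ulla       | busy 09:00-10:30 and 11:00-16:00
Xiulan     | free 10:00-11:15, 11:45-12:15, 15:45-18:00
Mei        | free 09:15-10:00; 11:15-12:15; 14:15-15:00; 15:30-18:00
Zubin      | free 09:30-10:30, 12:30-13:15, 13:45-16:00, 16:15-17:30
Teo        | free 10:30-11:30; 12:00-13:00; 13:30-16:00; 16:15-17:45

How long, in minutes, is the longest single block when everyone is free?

75

Ulla free: 10:30-11:00, 16:00-18:00 (invert busy blocks within the working day).
Xiulan free: 10:00-11:15, 11:45-12:15, 15:45-18:00.
Mei free: 09:15-10:00, 11:15-12:15, 14:15-15:00, 15:30-18:00.
Zubin free: 09:30-10:30, 12:30-13:15, 13:45-16:00, 16:15-17:30.
Teo free: 10:30-11:30, 12:00-13:00, 13:30-16:00, 16:15-17:45.
Ulla ∩ Xiulan: 10:30-11:00, 16:00-18:00.
Ulla ∩ Xiulan ∩ Mei: 16:00-18:00.
Ulla ∩ Xiulan ∩ Mei ∩ Zubin: 16:15-17:30.
Ulla ∩ Xiulan ∩ Mei ∩ Zubin ∩ Teo: 16:15-17:30.
So the common availability across everyone is 16:15-17:30.
The longest is 16:15-17:30 at 75 minutes.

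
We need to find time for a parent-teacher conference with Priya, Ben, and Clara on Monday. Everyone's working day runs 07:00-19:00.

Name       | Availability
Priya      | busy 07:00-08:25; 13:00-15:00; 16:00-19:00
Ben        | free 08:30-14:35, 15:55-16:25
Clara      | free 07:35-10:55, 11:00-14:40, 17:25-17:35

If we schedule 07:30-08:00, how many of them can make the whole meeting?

0

Priya free: 08:25-13:00, 15:00-16:00 (invert busy blocks within the working day).
Ben free: 08:30-14:35, 15:55-16:25.
Clara free: 07:35-10:55, 11:00-14:40, 17:25-17:35.
nobody can make the full 07:30-08:00 slot — that's 0.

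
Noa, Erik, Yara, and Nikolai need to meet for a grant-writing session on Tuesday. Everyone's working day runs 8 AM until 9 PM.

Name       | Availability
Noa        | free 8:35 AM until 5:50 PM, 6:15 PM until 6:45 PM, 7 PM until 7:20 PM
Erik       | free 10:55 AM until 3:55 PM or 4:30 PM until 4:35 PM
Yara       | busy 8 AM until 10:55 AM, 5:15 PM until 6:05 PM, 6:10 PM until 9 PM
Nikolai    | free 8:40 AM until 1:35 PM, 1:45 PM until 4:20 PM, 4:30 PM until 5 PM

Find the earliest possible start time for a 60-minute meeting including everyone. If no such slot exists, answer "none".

Noa free: 08:35-17:50, 18:15-18:45, 19:00-19:20.
Erik free: 10:55-15:55, 16:30-16:35.
Yara free: 10:55-17:15, 18:05-18:10 (invert busy blocks within the working day).
Nikolai free: 08:40-13:35, 13:45-16:20, 16:30-17:00.
Noa ∩ Erik: 10:55-15:55, 16:30-16:35.
Noa ∩ Erik ∩ Yara: 10:55-15:55, 16:30-16:35.
Noa ∩ Erik ∩ Yara ∩ Nikolai: 10:55-13:35, 13:45-15:55, 16:30-16:35.
The first common window of at least 60 minutes is 10:55-13:35, so the earliest start is 10:55.

10:55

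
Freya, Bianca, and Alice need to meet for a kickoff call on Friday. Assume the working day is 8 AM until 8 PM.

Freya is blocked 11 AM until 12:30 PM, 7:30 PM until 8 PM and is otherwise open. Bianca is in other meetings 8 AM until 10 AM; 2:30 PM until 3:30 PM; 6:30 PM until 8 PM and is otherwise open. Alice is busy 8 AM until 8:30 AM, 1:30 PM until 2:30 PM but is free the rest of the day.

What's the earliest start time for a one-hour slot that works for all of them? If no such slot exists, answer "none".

10:00

Freya free: 08:00-11:00, 12:30-19:30 (invert busy blocks within the working day).
Bianca free: 10:00-14:30, 15:30-18:30 (invert busy blocks within the working day).
Alice free: 08:30-13:30, 14:30-20:00 (invert busy blocks within the working day).
Freya ∩ Bianca: 10:00-11:00, 12:30-14:30, 15:30-18:30.
Freya ∩ Bianca ∩ Alice: 10:00-11:00, 12:30-13:30, 15:30-18:30.
The first common window of at least 60 minutes is 10:00-11:00, so the earliest start is 10:00.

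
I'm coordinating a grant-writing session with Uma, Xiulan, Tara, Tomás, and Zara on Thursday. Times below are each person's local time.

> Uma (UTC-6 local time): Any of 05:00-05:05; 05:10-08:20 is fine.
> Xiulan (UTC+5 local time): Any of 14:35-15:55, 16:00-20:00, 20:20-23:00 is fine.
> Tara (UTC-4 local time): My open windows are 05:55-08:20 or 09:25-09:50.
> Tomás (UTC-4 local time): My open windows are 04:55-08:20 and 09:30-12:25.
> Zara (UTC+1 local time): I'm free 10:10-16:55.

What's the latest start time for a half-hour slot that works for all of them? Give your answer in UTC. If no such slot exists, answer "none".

11:50

Uma in UTC: 11:00-11:05, 11:10-14:20 (add 6h to convert from UTC-6).
Xiulan in UTC: 09:35-10:55, 11:00-15:00, 15:20-18:00 (subtract 5h to convert from UTC+5).
Tara in UTC: 09:55-12:20, 13:25-13:50 (add 4h to convert from UTC-4).
Tomás in UTC: 08:55-12:20, 13:30-16:25 (add 4h to convert from UTC-4).
Zara in UTC: 09:10-15:55 (subtract 1h to convert from UTC+1).
Uma ∩ Xiulan: 11:00-11:05, 11:10-14:20.
Uma ∩ Xiulan ∩ Tara: 11:00-11:05, 11:10-12:20, 13:25-13:50.
Uma ∩ Xiulan ∩ Tara ∩ Tomás: 11:00-11:05, 11:10-12:20, 13:30-13:50.
Uma ∩ Xiulan ∩ Tara ∩ Tomás ∩ Zara: 11:00-11:05, 11:10-12:20, 13:30-13:50.
The last common window of at least 30 minutes is 11:10-12:20; a 30-minute meeting can start as late as 11:50 and still end by 12:20.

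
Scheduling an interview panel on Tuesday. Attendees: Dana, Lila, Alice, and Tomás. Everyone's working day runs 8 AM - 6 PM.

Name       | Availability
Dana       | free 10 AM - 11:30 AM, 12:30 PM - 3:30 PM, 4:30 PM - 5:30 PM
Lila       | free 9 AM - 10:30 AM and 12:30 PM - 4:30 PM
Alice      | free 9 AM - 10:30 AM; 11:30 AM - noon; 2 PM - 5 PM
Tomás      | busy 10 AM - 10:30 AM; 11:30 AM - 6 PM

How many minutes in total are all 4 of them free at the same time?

0

Dana free: 10:00-11:30, 12:30-15:30, 16:30-17:30.
Lila free: 09:00-10:30, 12:30-16:30.
Alice free: 09:00-10:30, 11:30-12:00, 14:00-17:00.
Tomás free: 08:00-10:00, 10:30-11:30 (invert busy blocks within the working day).
Dana ∩ Lila: 10:00-10:30, 12:30-15:30.
Dana ∩ Lila ∩ Alice: 10:00-10:30, 14:00-15:30.
Dana ∩ Lila ∩ Alice ∩ Tomás: ∅.
There is no time when everyone is free.
There is no common window, so the total is 0 minutes.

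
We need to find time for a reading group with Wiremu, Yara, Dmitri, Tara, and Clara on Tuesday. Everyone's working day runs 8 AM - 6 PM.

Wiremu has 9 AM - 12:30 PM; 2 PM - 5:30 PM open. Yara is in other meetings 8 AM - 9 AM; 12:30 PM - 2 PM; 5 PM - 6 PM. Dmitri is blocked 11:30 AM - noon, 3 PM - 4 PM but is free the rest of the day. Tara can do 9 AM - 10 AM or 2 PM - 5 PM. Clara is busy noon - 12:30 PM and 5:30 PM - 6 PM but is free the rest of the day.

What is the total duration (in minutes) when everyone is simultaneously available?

180

Wiremu free: 09:00-12:30, 14:00-17:30.
Yara free: 09:00-12:30, 14:00-17:00 (invert busy blocks within the working day).
Dmitri free: 08:00-11:30, 12:00-15:00, 16:00-18:00 (invert busy blocks within the working day).
Tara free: 09:00-10:00, 14:00-17:00.
Clara free: 08:00-12:00, 12:30-17:30 (invert busy blocks within the working day).
Wiremu ∩ Yara: 09:00-12:30, 14:00-17:00.
Wiremu ∩ Yara ∩ Dmitri: 09:00-11:30, 12:00-12:30, 14:00-15:00, 16:00-17:00.
Wiremu ∩ Yara ∩ Dmitri ∩ Tara: 09:00-10:00, 14:00-15:00, 16:00-17:00.
Wiremu ∩ Yara ∩ Dmitri ∩ Tara ∩ Clara: 09:00-10:00, 14:00-15:00, 16:00-17:00.
Those are the intersection windows.
Summing the common windows: 60 + 60 + 60 = 180 minutes.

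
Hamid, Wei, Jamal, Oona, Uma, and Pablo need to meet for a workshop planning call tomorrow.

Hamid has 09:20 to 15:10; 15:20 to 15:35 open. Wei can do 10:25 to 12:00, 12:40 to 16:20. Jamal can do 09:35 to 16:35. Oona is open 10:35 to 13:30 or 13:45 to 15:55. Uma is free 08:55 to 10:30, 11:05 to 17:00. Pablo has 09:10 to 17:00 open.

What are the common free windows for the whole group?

Hamid ∩ Wei: 10:25-12:00, 12:40-15:10, 15:20-15:35.
Hamid ∩ Wei ∩ Jamal: 10:25-12:00, 12:40-15:10, 15:20-15:35.
Hamid ∩ Wei ∩ Jamal ∩ Oona: 10:35-12:00, 12:40-13:30, 13:45-15:10, 15:20-15:35.
Hamid ∩ Wei ∩ Jamal ∩ Oona ∩ Uma: 11:05-12:00, 12:40-13:30, 13:45-15:10, 15:20-15:35.
Hamid ∩ Wei ∩ Jamal ∩ Oona ∩ Uma ∩ Pablo: 11:05-12:00, 12:40-13:30, 13:45-15:10, 15:20-15:35.

11:05-12:00, 12:40-13:30, 13:45-15:10, 15:20-15:35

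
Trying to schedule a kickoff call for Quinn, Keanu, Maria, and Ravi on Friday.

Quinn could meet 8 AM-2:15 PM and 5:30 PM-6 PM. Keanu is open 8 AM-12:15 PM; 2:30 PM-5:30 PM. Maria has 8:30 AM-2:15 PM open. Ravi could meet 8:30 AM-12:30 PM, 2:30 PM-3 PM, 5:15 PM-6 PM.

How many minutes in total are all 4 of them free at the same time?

225

Quinn ∩ Keanu: 08:00-12:15.
Quinn ∩ Keanu ∩ Maria: 08:30-12:15.
Quinn ∩ Keanu ∩ Maria ∩ Ravi: 08:30-12:15.
So the common availability across everyone is 08:30-12:15.
That's a single block of 225 minutes.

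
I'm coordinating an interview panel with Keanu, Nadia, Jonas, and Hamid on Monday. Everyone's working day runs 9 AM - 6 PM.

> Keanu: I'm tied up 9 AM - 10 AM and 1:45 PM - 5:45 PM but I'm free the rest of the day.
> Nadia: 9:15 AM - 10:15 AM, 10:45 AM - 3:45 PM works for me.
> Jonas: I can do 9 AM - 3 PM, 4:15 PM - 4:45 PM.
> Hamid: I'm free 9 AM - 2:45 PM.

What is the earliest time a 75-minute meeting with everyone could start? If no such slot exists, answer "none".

Keanu free: 10:00-13:45, 17:45-18:00 (invert busy blocks within the working day).
Nadia free: 09:15-10:15, 10:45-15:45.
Jonas free: 09:00-15:00, 16:15-16:45.
Hamid free: 09:00-14:45.
Keanu ∩ Nadia: 10:00-10:15, 10:45-13:45.
Keanu ∩ Nadia ∩ Jonas: 10:00-10:15, 10:45-13:45.
Keanu ∩ Nadia ∩ Jonas ∩ Hamid: 10:00-10:15, 10:45-13:45.
The first common window of at least 75 minutes is 10:45-13:45, so the earliest start is 10:45.

10:45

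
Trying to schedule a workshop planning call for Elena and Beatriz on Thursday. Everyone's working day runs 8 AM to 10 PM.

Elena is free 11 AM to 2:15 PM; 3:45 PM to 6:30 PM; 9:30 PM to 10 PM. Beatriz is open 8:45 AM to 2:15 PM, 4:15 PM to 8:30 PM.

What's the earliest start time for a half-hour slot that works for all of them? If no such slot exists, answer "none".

Elena ∩ Beatriz: 11:00-14:15, 16:15-18:30.
The first common window of at least 30 minutes is 11:00-14:15, so the earliest start is 11:00.

11:00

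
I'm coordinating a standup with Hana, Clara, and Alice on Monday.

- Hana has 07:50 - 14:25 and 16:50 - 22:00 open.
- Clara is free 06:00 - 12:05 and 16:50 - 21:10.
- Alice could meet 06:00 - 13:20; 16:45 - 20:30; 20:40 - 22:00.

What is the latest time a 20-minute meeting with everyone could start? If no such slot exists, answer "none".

20:50

Hana ∩ Clara: 07:50-12:05, 16:50-21:10.
Hana ∩ Clara ∩ Alice: 07:50-12:05, 16:50-20:30, 20:40-21:10.
The last common window of at least 20 minutes is 20:40-21:10; a 20-minute meeting can start as late as 20:50 and still end by 21:10.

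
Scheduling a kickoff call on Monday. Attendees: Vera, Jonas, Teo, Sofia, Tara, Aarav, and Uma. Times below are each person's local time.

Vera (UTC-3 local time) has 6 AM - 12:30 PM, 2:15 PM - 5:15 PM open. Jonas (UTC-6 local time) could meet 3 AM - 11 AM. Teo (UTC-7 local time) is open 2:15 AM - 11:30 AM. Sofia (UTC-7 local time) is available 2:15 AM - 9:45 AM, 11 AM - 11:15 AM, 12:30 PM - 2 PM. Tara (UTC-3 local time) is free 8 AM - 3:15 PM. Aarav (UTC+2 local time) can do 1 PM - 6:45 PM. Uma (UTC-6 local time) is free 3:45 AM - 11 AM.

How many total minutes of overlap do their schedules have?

Vera in UTC: 09:00-15:30, 17:15-20:15 (add 3h to convert from UTC-3).
Jonas in UTC: 09:00-17:00 (add 6h to convert from UTC-6).
Teo in UTC: 09:15-18:30 (add 7h to convert from UTC-7).
Sofia in UTC: 09:15-16:45, 18:00-18:15, 19:30-21:00 (add 7h to convert from UTC-7).
Tara in UTC: 11:00-18:15 (add 3h to convert from UTC-3).
Aarav in UTC: 11:00-16:45 (subtract 2h to convert from UTC+2).
Uma in UTC: 09:45-17:00 (add 6h to convert from UTC-6).
Vera ∩ Jonas: 09:00-15:30.
Vera ∩ Jonas ∩ Teo: 09:15-15:30.
Vera ∩ Jonas ∩ Teo ∩ Sofia: 09:15-15:30.
Vera ∩ Jonas ∩ Teo ∩ Sofia ∩ Tara: 11:00-15:30.
Vera ∩ Jonas ∩ Teo ∩ Sofia ∩ Tara ∩ Aarav: 11:00-15:30.
Vera ∩ Jonas ∩ Teo ∩ Sofia ∩ Tara ∩ Aarav ∩ Uma: 11:00-15:30.
That's a single block of 270 minutes.

270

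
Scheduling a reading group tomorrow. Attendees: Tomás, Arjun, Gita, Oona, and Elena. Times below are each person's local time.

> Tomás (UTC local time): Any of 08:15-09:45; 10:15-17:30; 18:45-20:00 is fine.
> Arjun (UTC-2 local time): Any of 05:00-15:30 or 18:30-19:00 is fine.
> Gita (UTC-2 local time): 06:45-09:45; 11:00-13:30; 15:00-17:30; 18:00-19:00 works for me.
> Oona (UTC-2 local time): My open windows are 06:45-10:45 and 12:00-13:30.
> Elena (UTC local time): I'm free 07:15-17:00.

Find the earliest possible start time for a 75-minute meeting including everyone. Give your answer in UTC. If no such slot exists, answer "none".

Tomás in UTC: 08:15-09:45, 10:15-17:30, 18:45-20:00.
Arjun in UTC: 07:00-17:30, 20:30-21:00 (add 2h to convert from UTC-2).
Gita in UTC: 08:45-11:45, 13:00-15:30, 17:00-19:30, 20:00-21:00 (add 2h to convert from UTC-2).
Oona in UTC: 08:45-12:45, 14:00-15:30 (add 2h to convert from UTC-2).
Elena in UTC: 07:15-17:00.
Tomás ∩ Arjun: 08:15-09:45, 10:15-17:30.
Tomás ∩ Arjun ∩ Gita: 08:45-09:45, 10:15-11:45, 13:00-15:30, 17:00-17:30.
Tomás ∩ Arjun ∩ Gita ∩ Oona: 08:45-09:45, 10:15-11:45, 14:00-15:30.
Tomás ∩ Arjun ∩ Gita ∩ Oona ∩ Elena: 08:45-09:45, 10:15-11:45, 14:00-15:30.
The first common window of at least 75 minutes is 10:15-11:45, so the earliest start is 10:15.

10:15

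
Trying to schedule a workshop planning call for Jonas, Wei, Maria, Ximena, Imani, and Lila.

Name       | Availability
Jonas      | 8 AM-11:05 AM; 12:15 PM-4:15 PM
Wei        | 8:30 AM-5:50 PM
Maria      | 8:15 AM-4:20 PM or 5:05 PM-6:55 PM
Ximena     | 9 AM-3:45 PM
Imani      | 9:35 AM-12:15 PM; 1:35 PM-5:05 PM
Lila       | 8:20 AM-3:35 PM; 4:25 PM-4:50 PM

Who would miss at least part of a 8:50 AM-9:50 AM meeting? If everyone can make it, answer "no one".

Imani, Ximena

Jonas: free for 08:50-09:50. Wei: free for 08:50-09:50. Maria: free for 08:50-09:50. Ximena: not fully free for 08:50-09:50. Imani: not fully free for 08:50-09:50. Lila: free for 08:50-09:50.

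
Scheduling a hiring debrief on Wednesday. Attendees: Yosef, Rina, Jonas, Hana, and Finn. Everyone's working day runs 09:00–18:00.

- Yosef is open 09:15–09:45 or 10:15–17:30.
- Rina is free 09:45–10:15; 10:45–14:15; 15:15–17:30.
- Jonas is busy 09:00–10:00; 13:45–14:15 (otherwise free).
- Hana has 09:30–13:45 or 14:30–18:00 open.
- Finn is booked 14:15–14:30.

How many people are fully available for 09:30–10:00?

Yosef free: 09:15-09:45, 10:15-17:30.
Rina free: 09:45-10:15, 10:45-14:15, 15:15-17:30.
Jonas free: 10:00-13:45, 14:15-18:00 (invert busy blocks within the working day).
Hana free: 09:30-13:45, 14:30-18:00.
Finn free: 09:00-14:15, 14:30-18:00 (invert busy blocks within the working day).
Hana and Finn can make the full 09:30-10:00 slot — that's 2.

2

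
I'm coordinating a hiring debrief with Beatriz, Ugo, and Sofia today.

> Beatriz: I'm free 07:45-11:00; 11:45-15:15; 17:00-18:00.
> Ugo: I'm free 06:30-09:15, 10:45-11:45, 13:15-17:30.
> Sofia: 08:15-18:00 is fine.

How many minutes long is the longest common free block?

120

Beatriz ∩ Ugo: 07:45-09:15, 10:45-11:00, 13:15-15:15, 17:00-17:30.
Beatriz ∩ Ugo ∩ Sofia: 08:15-09:15, 10:45-11:00, 13:15-15:15, 17:00-17:30.
The longest is 13:15-15:15 at 120 minutes.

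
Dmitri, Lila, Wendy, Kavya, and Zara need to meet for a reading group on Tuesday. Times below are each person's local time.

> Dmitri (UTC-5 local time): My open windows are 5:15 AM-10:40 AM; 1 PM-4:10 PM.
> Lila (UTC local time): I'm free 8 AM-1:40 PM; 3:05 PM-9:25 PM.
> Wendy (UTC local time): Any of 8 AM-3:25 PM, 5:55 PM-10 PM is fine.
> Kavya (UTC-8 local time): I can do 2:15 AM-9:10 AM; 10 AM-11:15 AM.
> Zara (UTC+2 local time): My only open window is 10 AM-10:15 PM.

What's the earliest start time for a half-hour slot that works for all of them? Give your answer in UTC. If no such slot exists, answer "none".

Dmitri in UTC: 10:15-15:40, 18:00-21:10 (add 5h to convert from UTC-5).
Lila in UTC: 08:00-13:40, 15:05-21:25.
Wendy in UTC: 08:00-15:25, 17:55-22:00.
Kavya in UTC: 10:15-17:10, 18:00-19:15 (add 8h to convert from UTC-8).
Zara in UTC: 08:00-20:15 (subtract 2h to convert from UTC+2).
Dmitri ∩ Lila: 10:15-13:40, 15:05-15:40, 18:00-21:10.
Dmitri ∩ Lila ∩ Wendy: 10:15-13:40, 15:05-15:25, 18:00-21:10.
Dmitri ∩ Lila ∩ Wendy ∩ Kavya: 10:15-13:40, 15:05-15:25, 18:00-19:15.
Dmitri ∩ Lila ∩ Wendy ∩ Kavya ∩ Zara: 10:15-13:40, 15:05-15:25, 18:00-19:15.
The first common window of at least 30 minutes is 10:15-13:40, so the earliest start is 10:15.

10:15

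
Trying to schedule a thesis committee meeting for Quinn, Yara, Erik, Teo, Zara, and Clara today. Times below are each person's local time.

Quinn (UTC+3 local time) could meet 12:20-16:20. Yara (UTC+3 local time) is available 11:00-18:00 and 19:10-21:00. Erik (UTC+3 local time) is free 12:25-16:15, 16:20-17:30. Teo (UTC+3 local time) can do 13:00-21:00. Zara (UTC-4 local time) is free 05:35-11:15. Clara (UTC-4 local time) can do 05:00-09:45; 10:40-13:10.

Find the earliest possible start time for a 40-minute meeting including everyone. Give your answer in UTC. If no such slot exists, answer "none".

10:00

Quinn in UTC: 09:20-13:20 (subtract 3h to convert from UTC+3).
Yara in UTC: 08:00-15:00, 16:10-18:00 (subtract 3h to convert from UTC+3).
Erik in UTC: 09:25-13:15, 13:20-14:30 (subtract 3h to convert from UTC+3).
Teo in UTC: 10:00-18:00 (subtract 3h to convert from UTC+3).
Zara in UTC: 09:35-15:15 (add 4h to convert from UTC-4).
Clara in UTC: 09:00-13:45, 14:40-17:10 (add 4h to convert from UTC-4).
Quinn ∩ Yara: 09:20-13:20.
Quinn ∩ Yara ∩ Erik: 09:25-13:15.
Quinn ∩ Yara ∩ Erik ∩ Teo: 10:00-13:15.
Quinn ∩ Yara ∩ Erik ∩ Teo ∩ Zara: 10:00-13:15.
Quinn ∩ Yara ∩ Erik ∩ Teo ∩ Zara ∩ Clara: 10:00-13:15.
Those are the intersection windows.
The first common window of at least 40 minutes is 10:00-13:15, so the earliest start is 10:00.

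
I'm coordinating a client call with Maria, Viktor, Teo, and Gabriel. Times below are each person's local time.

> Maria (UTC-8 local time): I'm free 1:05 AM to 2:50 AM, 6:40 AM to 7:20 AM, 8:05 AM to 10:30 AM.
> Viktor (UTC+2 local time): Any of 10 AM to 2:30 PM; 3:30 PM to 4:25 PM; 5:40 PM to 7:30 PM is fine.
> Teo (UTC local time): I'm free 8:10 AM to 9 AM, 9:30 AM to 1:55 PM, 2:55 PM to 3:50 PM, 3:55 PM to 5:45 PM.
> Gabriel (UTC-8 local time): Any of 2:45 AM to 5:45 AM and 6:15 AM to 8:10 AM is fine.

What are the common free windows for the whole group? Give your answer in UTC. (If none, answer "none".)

10:45-10:50, 16:05-16:10

Maria in UTC: 09:05-10:50, 14:40-15:20, 16:05-18:30 (add 8h to convert from UTC-8).
Viktor in UTC: 08:00-12:30, 13:30-14:25, 15:40-17:30 (subtract 2h to convert from UTC+2).
Teo in UTC: 08:10-09:00, 09:30-13:55, 14:55-15:50, 15:55-17:45.
Gabriel in UTC: 10:45-13:45, 14:15-16:10 (add 8h to convert from UTC-8).
Maria ∩ Viktor: 09:05-10:50, 16:05-17:30.
Maria ∩ Viktor ∩ Teo: 09:30-10:50, 16:05-17:30.
Maria ∩ Viktor ∩ Teo ∩ Gabriel: 10:45-10:50, 16:05-16:10.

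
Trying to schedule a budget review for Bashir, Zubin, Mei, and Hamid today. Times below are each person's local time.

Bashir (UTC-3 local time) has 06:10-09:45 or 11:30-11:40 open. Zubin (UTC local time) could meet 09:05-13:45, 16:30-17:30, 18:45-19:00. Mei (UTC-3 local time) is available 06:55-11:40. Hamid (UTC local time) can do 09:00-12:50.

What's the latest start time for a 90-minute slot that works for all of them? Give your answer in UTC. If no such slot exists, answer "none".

11:15

Bashir in UTC: 09:10-12:45, 14:30-14:40 (add 3h to convert from UTC-3).
Zubin in UTC: 09:05-13:45, 16:30-17:30, 18:45-19:00.
Mei in UTC: 09:55-14:40 (add 3h to convert from UTC-3).
Hamid in UTC: 09:00-12:50.
Bashir ∩ Zubin: 09:10-12:45.
Bashir ∩ Zubin ∩ Mei: 09:55-12:45.
Bashir ∩ Zubin ∩ Mei ∩ Hamid: 09:55-12:45.
The last common window of at least 90 minutes is 09:55-12:45; a 90-minute meeting can start as late as 11:15 and still end by 12:45.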